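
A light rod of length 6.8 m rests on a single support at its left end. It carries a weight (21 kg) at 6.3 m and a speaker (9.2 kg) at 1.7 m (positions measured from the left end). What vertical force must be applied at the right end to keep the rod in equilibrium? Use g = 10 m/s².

Take moments about the left end.
Weight: 21 × 10 = 210 N down at 6.3 m → arm 6.3 m, τ = 210 × 6.3 = 1323 N·m clockwise.
Speaker: 9.2 × 10 = 92 N down at 1.7 m → arm 1.7 m, τ = 92 × 1.7 = 156.4 N·m clockwise.
Net moment of the loads = 1479 N·m clockwise.
The upward force F acts at the right end, arm 6.8 m, giving F × 6.8 counterclockwise.
For rotational equilibrium, F × 6.8 = 1479, so F = 1479 / 6.8 = 218 N.

F ≈ 218 N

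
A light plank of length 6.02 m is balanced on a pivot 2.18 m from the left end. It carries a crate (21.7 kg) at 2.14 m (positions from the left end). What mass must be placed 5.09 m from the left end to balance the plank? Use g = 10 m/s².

m ≈ 0.298 kg

Taking torques about the pivot (at 2.18 m from the left end):
Crate: 21.7 × 10 = 217 N down at 2.14 m → arm 0.04 m, τ = 217 × 0.04 = 8.68 N·m counterclockwise.
Net moment of known loads = 8.68 N·m counterclockwise.
An unknown mass m at 5.09 m has arm 2.91 m; its moment is m·g·2.91 clockwise.
Setting net torque to zero: m × 10 × 2.91 = 8.68 → m = 8.68 / (10 × 2.91) = 0.298 kg.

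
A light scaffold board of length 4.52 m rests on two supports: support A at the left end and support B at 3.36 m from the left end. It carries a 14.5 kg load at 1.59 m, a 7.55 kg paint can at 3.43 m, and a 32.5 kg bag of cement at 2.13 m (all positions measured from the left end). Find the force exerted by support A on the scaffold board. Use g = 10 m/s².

Taking torques about support B:
Load: 14.5 × 10 = 145 N down at 1.59 m → arm 1.77 m, τ = 145 × 1.77 = 256.6 N·m counterclockwise.
Paint can: 7.55 × 10 = 75.5 N down at 3.43 m → arm 0.07 m, τ = 75.5 × 0.07 = 5.285 N·m clockwise.
Bag of cement: 32.5 × 10 = 325 N down at 2.13 m → arm 1.23 m, τ = 325 × 1.23 = 399.8 N·m counterclockwise.
Net load moment about support B = 651.1 N·m counterclockwise.
Reaction R at support A is upward at 0 m, arm 3.36 m → moment R × 3.36 clockwise.
For rotational equilibrium, R × 3.36 = 651.1, so R = 194 N.

R_A ≈ 194 N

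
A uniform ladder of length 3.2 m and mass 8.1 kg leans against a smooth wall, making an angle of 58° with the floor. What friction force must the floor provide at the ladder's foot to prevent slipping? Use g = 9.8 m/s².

About the foot of the ladder:
Ladder weight 8.1×9.8 = 79.38 N acts at 1.6 m along the ladder; its horizontal arm is 1.6·cos58° = 0.8479 m → τ = 67.31 N·m clockwise.
Wall normal N acts horizontally at the top; its moment arm is the height L sinθ = 3.2·sin58° = 2.714 m, counterclockwise.
Στ = 0 ⇒ N × 2.714 = 67.31 ⇒ N = 24.8 N.
ΣFx = 0: friction at the foot balances the wall's push, so f = N_wall = 24.8 N.

f ≈ 24.8 N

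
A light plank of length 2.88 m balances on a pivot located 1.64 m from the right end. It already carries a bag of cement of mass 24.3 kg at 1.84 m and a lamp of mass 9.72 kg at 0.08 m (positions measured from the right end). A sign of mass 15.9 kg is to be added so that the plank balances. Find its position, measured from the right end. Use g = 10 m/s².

x ≈ 2.29 m from the right end

About the pivot (at 1.64 m from the right end):
Bag of cement: 24.3 × 10 = 243 N down at 1.84 m → arm 0.2 m, τ = 243 × 0.2 = 48.6 N·m counterclockwise.
Lamp: 9.72 × 10 = 97.2 N down at 0.08 m → arm 1.56 m, τ = 97.2 × 1.56 = 151.6 N·m clockwise.
Net moment of existing loads = 103 N·m clockwise.
The sign weighs 15.9 × 10 = 159 N and must supply an equal counterclockwise moment, so its lever arm about the pivot is 103 / 159 = 0.648 m.
That puts it at 1.64 + 0.648 = 2.29 m from the right end.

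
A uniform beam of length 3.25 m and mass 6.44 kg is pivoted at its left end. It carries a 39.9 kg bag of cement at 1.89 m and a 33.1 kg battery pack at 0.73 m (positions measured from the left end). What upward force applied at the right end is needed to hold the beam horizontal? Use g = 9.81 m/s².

F ≈ 332 N

About the left end:
Beam weight: 6.44 × 9.81 = 63.18 N down at 1.625 m → arm 1.625 m, τ = 63.18 × 1.625 = 102.7 N·m clockwise.
Bag of cement: 39.9 × 9.81 = 391.4 N down at 1.89 m → arm 1.89 m, τ = 391.4 × 1.89 = 739.7 N·m clockwise.
Battery pack: 33.1 × 9.81 = 324.7 N down at 0.73 m → arm 0.73 m, τ = 324.7 × 0.73 = 237 N·m clockwise.
Net moment of the loads = 1079 N·m clockwise.
The upward force F acts at the right end, arm 3.25 m, giving F × 3.25 counterclockwise.
Balancing moments: F × 3.25 = 1079, giving F = 1079 / 3.25 = 332 N.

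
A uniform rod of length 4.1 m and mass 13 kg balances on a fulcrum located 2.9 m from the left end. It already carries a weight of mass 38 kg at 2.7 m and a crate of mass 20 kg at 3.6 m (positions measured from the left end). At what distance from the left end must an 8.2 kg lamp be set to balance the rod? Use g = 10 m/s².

x ≈ 3.47 m from the left end

Taking torques about the fulcrum (at 2.9 m from the left end):
Beam weight: 13 × 10 = 130 N down at 2.05 m → arm 0.85 m, τ = 130 × 0.85 = 110.5 N·m counterclockwise.
Weight: 38 × 10 = 380 N down at 2.7 m → arm 0.2 m, τ = 380 × 0.2 = 76 N·m counterclockwise.
Crate: 20 × 10 = 200 N down at 3.6 m → arm 0.7 m, τ = 200 × 0.7 = 140 N·m clockwise.
Net moment of existing loads = 46.5 N·m counterclockwise.
The lamp weighs 8.2 × 10 = 82 N and must supply an equal clockwise moment, so its lever arm about the fulcrum is 46.5 / 82 = 0.567 m.
That puts it at 2.9 + 0.567 = 3.47 m from the left end.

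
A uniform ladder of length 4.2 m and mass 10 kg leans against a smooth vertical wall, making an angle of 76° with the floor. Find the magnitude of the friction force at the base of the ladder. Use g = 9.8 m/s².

f ≈ 12.2 N

About the foot of the ladder:
Ladder weight 10×9.8 = 98 N acts at 2.1 m along the ladder; its horizontal arm is 2.1·cos76° = 0.508 m → τ = 49.78 N·m clockwise.
Wall normal N acts horizontally at the top; its moment arm is the height L sinθ = 4.2·sin76° = 4.075 m, counterclockwise.
Setting net torque to zero: N × 4.075 = 49.78 → N = 12.2 N.
ΣFx = 0: friction at the foot balances the wall's push, so f = N_wall = 12.2 N.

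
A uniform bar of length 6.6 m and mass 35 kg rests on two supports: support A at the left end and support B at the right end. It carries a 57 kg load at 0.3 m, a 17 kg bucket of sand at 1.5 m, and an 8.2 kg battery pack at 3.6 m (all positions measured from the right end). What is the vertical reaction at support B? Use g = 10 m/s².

R_B ≈ 888 N

Choose support A as the axis so its reaction then has zero moment arm.
Beam weight: 35 × 10 = 350 N down at 3.3 m → arm 3.3 m, τ = 350 × 3.3 = 1155 N·m clockwise.
Load: 57 × 10 = 570 N down at 0.3 m → arm 6.3 m, τ = 570 × 6.3 = 3591 N·m clockwise.
Bucket of sand: 17 × 10 = 170 N down at 1.5 m → arm 5.1 m, τ = 170 × 5.1 = 867 N·m clockwise.
Battery pack: 8.2 × 10 = 82 N down at 3.6 m → arm 3 m, τ = 82 × 3 = 246 N·m clockwise.
Net load moment about support A = 5859 N·m clockwise.
Reaction R at support B is upward at 0 m, arm 6.6 m → moment R × 6.6 counterclockwise.
Setting net torque to zero: R × 6.6 = 5859 → R = 888 N.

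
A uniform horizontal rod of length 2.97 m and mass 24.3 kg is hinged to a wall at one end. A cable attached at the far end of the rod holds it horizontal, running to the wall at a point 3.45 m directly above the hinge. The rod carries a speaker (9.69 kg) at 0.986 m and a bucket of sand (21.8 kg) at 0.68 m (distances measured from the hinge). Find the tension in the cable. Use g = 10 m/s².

About the hinge:
Beam weight: 24.3 × 10 = 243 N down at 1.485 m → arm 1.485 m, τ = 243 × 1.485 = 360.9 N·m clockwise.
Speaker: 9.69 × 10 = 96.9 N down at 0.986 m → arm 0.986 m, τ = 96.9 × 0.986 = 95.54 N·m clockwise.
Bucket of sand: 21.8 × 10 = 218 N down at 0.68 m → arm 0.68 m, τ = 218 × 0.68 = 148.2 N·m clockwise.
Total clockwise load moment = 604.6 N·m.
The cable tension T acts at 2.97 m; only its component perpendicular to the rod, T sinθ, produces torque. sinθ = h/√(h²+d²) = 3.45/√(3.45²+2.97²) = 0.7579.
Setting net torque to zero: T × 2.97 × 0.7579 = 604.6 → T = 604.6 / 2.251 = 269 N.

T ≈ 269 N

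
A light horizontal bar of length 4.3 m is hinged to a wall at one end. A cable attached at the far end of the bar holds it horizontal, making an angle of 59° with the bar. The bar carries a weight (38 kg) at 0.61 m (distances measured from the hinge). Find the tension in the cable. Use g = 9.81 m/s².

About the hinge:
Weight: 38 × 9.81 = 372.8 N down at 0.61 m → arm 0.61 m, τ = 372.8 × 0.61 = 227.4 N·m clockwise.
Total clockwise load moment = 227.4 N·m.
The cable tension T acts at 4.3 m; only its component perpendicular to the bar, T sinθ, produces torque. sin 59° = 0.8572.
Στ = 0 ⇒ T × 4.3 × 0.8572 = 227.4 ⇒ T = 227.4 / 3.686 = 61.7 N.

T ≈ 61.7 N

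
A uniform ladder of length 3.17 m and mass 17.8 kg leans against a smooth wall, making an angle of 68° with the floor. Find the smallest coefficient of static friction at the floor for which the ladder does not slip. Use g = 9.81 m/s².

Choose the foot of the ladder as the axis so the floor normal and friction both act there and drop out.
Ladder weight 17.8×9.81 = 174.6 N acts at 1.585 m along the ladder; its horizontal arm is 1.585·cos68° = 0.5938 m → τ = 103.7 N·m clockwise.
Wall normal N acts horizontally at the top; its moment arm is the height L sinθ = 3.17·sin68° = 2.939 m, counterclockwise.
Balancing moments: N × 2.939 = 103.7, giving N = 35.28 N.
ΣFx = 0 ⇒ f = N_wall = 35.28 N. ΣFy = 0 ⇒ N_floor = 174.6 N.
μ_min = f / N_floor = 35.28 / 174.6 = 0.202.

μ_min ≈ 0.202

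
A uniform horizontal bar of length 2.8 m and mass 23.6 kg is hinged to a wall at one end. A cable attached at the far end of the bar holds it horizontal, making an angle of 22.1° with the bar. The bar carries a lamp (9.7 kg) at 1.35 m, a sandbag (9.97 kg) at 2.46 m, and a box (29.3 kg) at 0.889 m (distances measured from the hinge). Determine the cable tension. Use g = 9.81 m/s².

About the hinge:
Beam weight: 23.6 × 9.81 = 231.5 N down at 1.4 m → arm 1.4 m, τ = 231.5 × 1.4 = 324.1 N·m clockwise.
Lamp: 9.7 × 9.81 = 95.16 N down at 1.35 m → arm 1.35 m, τ = 95.16 × 1.35 = 128.5 N·m clockwise.
Sandbag: 9.97 × 9.81 = 97.81 N down at 2.46 m → arm 2.46 m, τ = 97.81 × 2.46 = 240.6 N·m clockwise.
Box: 29.3 × 9.81 = 287.4 N down at 0.889 m → arm 0.889 m, τ = 287.4 × 0.889 = 255.5 N·m clockwise.
Total clockwise load moment = 948.7 N·m.
The cable tension T acts at 2.8 m; only its component perpendicular to the bar, T sinθ, produces torque. sin 22.1° = 0.3762.
For rotational equilibrium, T × 2.8 × 0.3762 = 948.7, so T = 948.7 / 1.053 = 901 N.

T ≈ 901 N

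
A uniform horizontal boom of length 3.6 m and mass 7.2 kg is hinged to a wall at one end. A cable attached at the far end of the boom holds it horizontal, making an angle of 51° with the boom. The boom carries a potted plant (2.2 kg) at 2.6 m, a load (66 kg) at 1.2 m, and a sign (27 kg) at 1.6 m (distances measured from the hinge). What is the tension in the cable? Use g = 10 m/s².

Sum moments about the hinge (the unknown hinge reaction has zero arm there).
Beam weight: 7.2 × 10 = 72 N down at 1.8 m → arm 1.8 m, τ = 72 × 1.8 = 129.6 N·m clockwise.
Potted plant: 2.2 × 10 = 22 N down at 2.6 m → arm 2.6 m, τ = 22 × 2.6 = 57.2 N·m clockwise.
Load: 66 × 10 = 660 N down at 1.2 m → arm 1.2 m, τ = 660 × 1.2 = 792 N·m clockwise.
Sign: 27 × 10 = 270 N down at 1.6 m → arm 1.6 m, τ = 270 × 1.6 = 432 N·m clockwise.
Total clockwise load moment = 1411 N·m.
The cable tension T acts at 3.6 m; only its component perpendicular to the boom, T sinθ, produces torque. sin 51° = 0.7771.
Στ = 0 ⇒ T × 3.6 × 0.7771 = 1411 ⇒ T = 1411 / 2.798 = 504 N.

T ≈ 504 N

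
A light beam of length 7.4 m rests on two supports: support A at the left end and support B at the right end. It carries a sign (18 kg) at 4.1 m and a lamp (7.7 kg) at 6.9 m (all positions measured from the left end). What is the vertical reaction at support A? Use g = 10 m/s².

Sum moments about support B (its reaction then has zero moment arm).
Sign: 18 × 10 = 180 N down at 4.1 m → arm 3.3 m, τ = 180 × 3.3 = 594 N·m counterclockwise.
Lamp: 7.7 × 10 = 77 N down at 6.9 m → arm 0.5 m, τ = 77 × 0.5 = 38.5 N·m counterclockwise.
Net load moment about support B = 632.5 N·m counterclockwise.
Reaction R at support A is upward at 0 m, arm 7.4 m → moment R × 7.4 clockwise.
Balancing moments: R × 7.4 = 632.5, giving R = 85.5 N.

R_A ≈ 85.5 N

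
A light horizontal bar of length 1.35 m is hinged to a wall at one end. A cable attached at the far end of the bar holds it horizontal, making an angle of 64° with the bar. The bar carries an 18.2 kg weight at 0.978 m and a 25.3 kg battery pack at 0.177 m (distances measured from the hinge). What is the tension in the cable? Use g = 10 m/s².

T ≈ 184 N

Choose the hinge as the axis so the unknown hinge reaction has zero arm there.
Weight: 18.2 × 10 = 182 N down at 0.978 m → arm 0.978 m, τ = 182 × 0.978 = 178 N·m clockwise.
Battery pack: 25.3 × 10 = 253 N down at 0.177 m → arm 0.177 m, τ = 253 × 0.177 = 44.78 N·m clockwise.
Total clockwise load moment = 222.8 N·m.
The cable tension T acts at 1.35 m; only its component perpendicular to the bar, T sinθ, produces torque. sin 64° = 0.8988.
Balancing moments: T × 1.35 × 0.8988 = 222.8, giving T = 222.8 / 1.213 = 184 N.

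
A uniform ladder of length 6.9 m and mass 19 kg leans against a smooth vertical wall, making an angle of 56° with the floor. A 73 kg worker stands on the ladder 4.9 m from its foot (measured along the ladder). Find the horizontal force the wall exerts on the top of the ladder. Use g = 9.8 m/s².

N_wall ≈ 405 N

Taking torques about the foot of the ladder:
Ladder weight 19×9.8 = 186.2 N acts at 3.45 m along the ladder; its horizontal arm is 3.45·cos56° = 1.929 m → τ = 359.2 N·m clockwise.
Worker: 73×9.8 = 715.4 N at 4.9 m → arm 2.74 m → τ = 1960 N·m clockwise.
Wall normal N acts horizontally at the top; its moment arm is the height L sinθ = 6.9·sin56° = 5.72 m, counterclockwise.
Setting net torque to zero: N × 5.72 = 2319 → N = 405 N.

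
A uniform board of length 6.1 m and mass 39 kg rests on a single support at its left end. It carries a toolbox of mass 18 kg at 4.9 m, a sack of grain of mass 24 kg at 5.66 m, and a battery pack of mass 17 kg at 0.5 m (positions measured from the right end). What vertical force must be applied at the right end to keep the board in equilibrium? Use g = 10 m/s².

Choose the left end as the axis so the unknown pivot reaction has zero arm there.
Beam weight: 39 × 10 = 390 N down at 3.05 m → arm 3.05 m, τ = 390 × 3.05 = 1190 N·m clockwise.
Toolbox: 18 × 10 = 180 N down at 4.9 m → arm 1.2 m, τ = 180 × 1.2 = 216 N·m clockwise.
Sack of grain: 24 × 10 = 240 N down at 5.66 m → arm 0.44 m, τ = 240 × 0.44 = 105.6 N·m clockwise.
Battery pack: 17 × 10 = 170 N down at 0.5 m → arm 5.6 m, τ = 170 × 5.6 = 952 N·m clockwise.
Net moment of the loads = 2464 N·m clockwise.
The upward force F acts at the right end, arm 6.1 m, giving F × 6.1 counterclockwise.
Balancing moments: F × 6.1 = 2464, giving F = 2464 / 6.1 = 404 N.

F ≈ 404 N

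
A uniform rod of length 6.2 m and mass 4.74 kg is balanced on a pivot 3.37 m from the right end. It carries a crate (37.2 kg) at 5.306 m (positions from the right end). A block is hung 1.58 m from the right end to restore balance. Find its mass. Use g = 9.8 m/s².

Taking torques about the pivot (at 3.37 m from the right end):
Beam weight: 4.74 × 9.8 = 46.45 N down at 3.1 m → arm 0.27 m, τ = 46.45 × 0.27 = 12.54 N·m clockwise.
Crate: 37.2 × 9.8 = 364.6 N down at 5.306 m → arm 1.936 m, τ = 364.6 × 1.936 = 705.9 N·m counterclockwise.
Net moment of known loads = 693.4 N·m counterclockwise.
An unknown mass m at 1.58 m has arm 1.79 m; its moment is m·g·1.79 clockwise.
Στ = 0 ⇒ m × 9.8 × 1.79 = 693.4 ⇒ m = 693.4 / (9.8 × 1.79) = 39.5 kg.

m ≈ 39.5 kg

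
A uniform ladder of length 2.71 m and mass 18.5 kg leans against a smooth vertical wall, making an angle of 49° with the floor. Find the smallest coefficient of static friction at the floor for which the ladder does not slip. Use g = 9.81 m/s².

μ_min ≈ 0.435

Sum moments about the foot of the ladder (the floor normal and friction both act there and drop out).
Ladder weight 18.5×9.81 = 181.5 N acts at 1.355 m along the ladder; its horizontal arm is 1.355·cos49° = 0.889 m → τ = 161.4 N·m clockwise.
Wall normal N acts horizontally at the top; its moment arm is the height L sinθ = 2.71·sin49° = 2.045 m, counterclockwise.
Στ = 0 ⇒ N × 2.045 = 161.4 ⇒ N = 78.92 N.
ΣFx = 0 ⇒ f = N_wall = 78.92 N. ΣFy = 0 ⇒ N_floor = 181.5 N.
μ_min = f / N_floor = 78.92 / 181.5 = 0.435.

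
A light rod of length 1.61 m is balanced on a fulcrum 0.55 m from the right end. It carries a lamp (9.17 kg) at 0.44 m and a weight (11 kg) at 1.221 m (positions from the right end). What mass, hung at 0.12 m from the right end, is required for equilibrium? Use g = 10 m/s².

Taking torques about the fulcrum (at 0.55 m from the right end):
Lamp: 9.17 × 10 = 91.7 N down at 0.44 m → arm 0.11 m, τ = 91.7 × 0.11 = 10.09 N·m clockwise.
Weight: 11 × 10 = 110 N down at 1.221 m → arm 0.671 m, τ = 110 × 0.671 = 73.81 N·m counterclockwise.
Net moment of known loads = 63.72 N·m counterclockwise.
An unknown mass m at 0.12 m has arm 0.43 m; its moment is m·g·0.43 clockwise.
Setting net torque to zero: m × 10 × 0.43 = 63.72 → m = 63.72 / (10 × 0.43) = 14.8 kg.

m ≈ 14.8 kg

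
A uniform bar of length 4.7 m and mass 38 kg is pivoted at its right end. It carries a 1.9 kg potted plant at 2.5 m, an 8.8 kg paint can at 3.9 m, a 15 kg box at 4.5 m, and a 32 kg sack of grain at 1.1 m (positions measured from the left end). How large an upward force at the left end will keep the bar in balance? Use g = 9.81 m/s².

Take moments about the right end.
Beam weight: 38 × 9.81 = 372.8 N down at 2.35 m → arm 2.35 m, τ = 372.8 × 2.35 = 876.1 N·m counterclockwise.
Potted plant: 1.9 × 9.81 = 18.64 N down at 2.5 m → arm 2.2 m, τ = 18.64 × 2.2 = 41.01 N·m counterclockwise.
Paint can: 8.8 × 9.81 = 86.33 N down at 3.9 m → arm 0.8 m, τ = 86.33 × 0.8 = 69.06 N·m counterclockwise.
Box: 15 × 9.81 = 147.2 N down at 4.5 m → arm 0.2 m, τ = 147.2 × 0.2 = 29.44 N·m counterclockwise.
Sack of grain: 32 × 9.81 = 313.9 N down at 1.1 m → arm 3.6 m, τ = 313.9 × 3.6 = 1130 N·m counterclockwise.
Net moment of the loads = 2146 N·m counterclockwise.
The upward force F acts at the left end, arm 4.7 m, giving F × 4.7 clockwise.
Balancing moments: F × 4.7 = 2146, giving F = 2146 / 4.7 = 457 N.

F ≈ 457 N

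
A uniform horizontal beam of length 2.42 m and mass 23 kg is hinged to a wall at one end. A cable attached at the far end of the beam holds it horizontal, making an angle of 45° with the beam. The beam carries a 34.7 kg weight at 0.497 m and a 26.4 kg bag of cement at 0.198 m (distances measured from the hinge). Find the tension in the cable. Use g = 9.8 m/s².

T ≈ 288 N

Take moments about the hinge.
Beam weight: 23 × 9.8 = 225.4 N down at 1.21 m → arm 1.21 m, τ = 225.4 × 1.21 = 272.7 N·m clockwise.
Weight: 34.7 × 9.8 = 340.1 N down at 0.497 m → arm 0.497 m, τ = 340.1 × 0.497 = 169 N·m clockwise.
Bag of cement: 26.4 × 9.8 = 258.7 N down at 0.198 m → arm 0.198 m, τ = 258.7 × 0.198 = 51.22 N·m clockwise.
Total clockwise load moment = 492.9 N·m.
The cable tension T acts at 2.42 m; only its component perpendicular to the beam, T sinθ, produces torque. sin 45° = 0.7071.
For rotational equilibrium, T × 2.42 × 0.7071 = 492.9, so T = 492.9 / 1.711 = 288 N.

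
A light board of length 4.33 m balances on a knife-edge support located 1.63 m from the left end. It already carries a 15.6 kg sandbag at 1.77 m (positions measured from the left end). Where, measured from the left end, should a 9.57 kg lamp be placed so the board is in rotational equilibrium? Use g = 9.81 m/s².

x ≈ 1.4 m from the left end

Choose the knife-edge support (at 1.63 m from the left end) as the axis so the support reaction has zero arm there.
Sandbag: 15.6 × 9.81 = 153 N down at 1.77 m → arm 0.14 m, τ = 153 × 0.14 = 21.42 N·m clockwise.
Net moment of existing loads = 21.42 N·m clockwise.
The lamp weighs 9.57 × 9.81 = 93.88 N and must supply an equal counterclockwise moment, so its lever arm about the knife-edge support is 21.42 / 93.88 = 0.228 m.
That puts it at 1.63 − 0.228 = 1.4 m from the left end.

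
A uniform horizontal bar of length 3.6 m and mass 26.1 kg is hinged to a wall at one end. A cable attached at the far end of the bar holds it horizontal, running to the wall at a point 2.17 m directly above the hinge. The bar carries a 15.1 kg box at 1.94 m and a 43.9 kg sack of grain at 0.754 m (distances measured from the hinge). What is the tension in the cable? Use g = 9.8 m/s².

Choose the hinge as the axis so the unknown hinge reaction has zero arm there.
Beam weight: 26.1 × 9.8 = 255.8 N down at 1.8 m → arm 1.8 m, τ = 255.8 × 1.8 = 460.4 N·m clockwise.
Box: 15.1 × 9.8 = 148 N down at 1.94 m → arm 1.94 m, τ = 148 × 1.94 = 287.1 N·m clockwise.
Sack of grain: 43.9 × 9.8 = 430.2 N down at 0.754 m → arm 0.754 m, τ = 430.2 × 0.754 = 324.4 N·m clockwise.
Total clockwise load moment = 1072 N·m.
The cable tension T acts at 3.6 m; only its component perpendicular to the bar, T sinθ, produces torque. sinθ = h/√(h²+d²) = 2.17/√(2.17²+3.6²) = 0.5162.
Setting net torque to zero: T × 3.6 × 0.5162 = 1072 → T = 1072 / 1.858 = 577 N.

T ≈ 577 N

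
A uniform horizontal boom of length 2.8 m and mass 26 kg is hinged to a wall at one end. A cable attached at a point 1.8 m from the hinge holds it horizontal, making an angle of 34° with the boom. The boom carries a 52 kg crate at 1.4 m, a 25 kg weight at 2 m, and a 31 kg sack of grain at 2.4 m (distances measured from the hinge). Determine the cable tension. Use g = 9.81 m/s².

Take moments about the hinge.
Beam weight: 26 × 9.81 = 255.1 N down at 1.4 m → arm 1.4 m, τ = 255.1 × 1.4 = 357.1 N·m clockwise.
Crate: 52 × 9.81 = 510.1 N down at 1.4 m → arm 1.4 m, τ = 510.1 × 1.4 = 714.1 N·m clockwise.
Weight: 25 × 9.81 = 245.2 N down at 2 m → arm 2 m, τ = 245.2 × 2 = 490.4 N·m clockwise.
Sack of grain: 31 × 9.81 = 304.1 N down at 2.4 m → arm 2.4 m, τ = 304.1 × 2.4 = 729.8 N·m clockwise.
Total clockwise load moment = 2291 N·m.
The cable tension T acts at 1.8 m; only its component perpendicular to the boom, T sinθ, produces torque. sin 34° = 0.5592.
Στ = 0 ⇒ T × 1.8 × 0.5592 = 2291 ⇒ T = 2291 / 1.007 = 2280 N.

T ≈ 2280 N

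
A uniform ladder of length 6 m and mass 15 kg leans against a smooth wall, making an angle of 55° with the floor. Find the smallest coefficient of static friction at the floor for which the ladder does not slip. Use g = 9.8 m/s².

μ_min ≈ 0.35

Take moments about the foot of the ladder.
Ladder weight 15×9.8 = 147 N acts at 3 m along the ladder; its horizontal arm is 3·cos55° = 1.721 m → τ = 253 N·m clockwise.
Wall normal N acts horizontally at the top; its moment arm is the height L sinθ = 6·sin55° = 4.915 m, counterclockwise.
Balancing moments: N × 4.915 = 253, giving N = 51.48 N.
ΣFx = 0 ⇒ f = N_wall = 51.48 N. ΣFy = 0 ⇒ N_floor = 147 N.
μ_min = f / N_floor = 51.48 / 147 = 0.35.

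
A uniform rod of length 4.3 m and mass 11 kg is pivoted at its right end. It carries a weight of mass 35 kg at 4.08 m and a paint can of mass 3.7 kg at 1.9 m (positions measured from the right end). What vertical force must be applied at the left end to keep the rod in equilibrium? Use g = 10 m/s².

F ≈ 403 N

Taking torques about the right end:
Beam weight: 11 × 10 = 110 N down at 2.15 m → arm 2.15 m, τ = 110 × 2.15 = 236.5 N·m counterclockwise.
Weight: 35 × 10 = 350 N down at 4.08 m → arm 4.08 m, τ = 350 × 4.08 = 1428 N·m counterclockwise.
Paint can: 3.7 × 10 = 37 N down at 1.9 m → arm 1.9 m, τ = 37 × 1.9 = 70.3 N·m counterclockwise.
Net moment of the loads = 1735 N·m counterclockwise.
The upward force F acts at the left end, arm 4.3 m, giving F × 4.3 clockwise.
Στ = 0 ⇒ F × 4.3 = 1735 ⇒ F = 1735 / 4.3 = 403 N.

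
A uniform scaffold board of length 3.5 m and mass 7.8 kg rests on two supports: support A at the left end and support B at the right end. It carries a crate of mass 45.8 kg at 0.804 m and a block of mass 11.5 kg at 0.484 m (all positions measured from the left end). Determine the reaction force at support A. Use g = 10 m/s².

About support B:
Beam weight: 7.8 × 10 = 78 N down at 1.75 m → arm 1.75 m, τ = 78 × 1.75 = 136.5 N·m counterclockwise.
Crate: 45.8 × 10 = 458 N down at 0.804 m → arm 2.696 m, τ = 458 × 2.696 = 1235 N·m counterclockwise.
Block: 11.5 × 10 = 115 N down at 0.484 m → arm 3.016 m, τ = 115 × 3.016 = 346.8 N·m counterclockwise.
Net load moment about support B = 1718 N·m counterclockwise.
Reaction R at support A is upward at 0 m, arm 3.5 m → moment R × 3.5 clockwise.
Στ = 0 ⇒ R × 3.5 = 1718 ⇒ R = 491 N.

R_A ≈ 491 N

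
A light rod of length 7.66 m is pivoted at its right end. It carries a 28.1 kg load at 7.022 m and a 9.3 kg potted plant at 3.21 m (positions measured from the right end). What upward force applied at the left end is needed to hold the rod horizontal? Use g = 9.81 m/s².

F ≈ 291 N

Sum moments about the right end (the unknown pivot reaction has zero arm there).
Load: 28.1 × 9.81 = 275.7 N down at 7.022 m → arm 7.022 m, τ = 275.7 × 7.022 = 1936 N·m counterclockwise.
Potted plant: 9.3 × 9.81 = 91.23 N down at 3.21 m → arm 3.21 m, τ = 91.23 × 3.21 = 292.8 N·m counterclockwise.
Net moment of the loads = 2229 N·m counterclockwise.
The upward force F acts at the left end, arm 7.66 m, giving F × 7.66 clockwise.
Setting net torque to zero: F × 7.66 = 2229 → F = 2229 / 7.66 = 291 N.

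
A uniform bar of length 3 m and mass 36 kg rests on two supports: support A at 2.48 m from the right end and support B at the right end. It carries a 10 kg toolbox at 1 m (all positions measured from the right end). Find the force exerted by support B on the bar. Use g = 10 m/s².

R_B ≈ 202 N

Choose support A as the axis so its reaction then has zero moment arm.
Beam weight: 36 × 10 = 360 N down at 1.5 m → arm 0.98 m, τ = 360 × 0.98 = 352.8 N·m clockwise.
Toolbox: 10 × 10 = 100 N down at 1 m → arm 1.48 m, τ = 100 × 1.48 = 148 N·m clockwise.
Net load moment about support A = 500.8 N·m clockwise.
Reaction R at support B is upward at 0 m, arm 2.48 m → moment R × 2.48 counterclockwise.
Στ = 0 ⇒ R × 2.48 = 500.8 ⇒ R = 202 N.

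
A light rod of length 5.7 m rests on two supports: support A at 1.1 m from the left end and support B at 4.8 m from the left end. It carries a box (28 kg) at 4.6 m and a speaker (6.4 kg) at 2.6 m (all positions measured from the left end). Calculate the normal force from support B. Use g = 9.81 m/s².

Choose support A as the axis so its reaction then has zero moment arm.
Box: 28 × 9.81 = 274.7 N down at 4.6 m → arm 3.5 m, τ = 274.7 × 3.5 = 961.4 N·m clockwise.
Speaker: 6.4 × 9.81 = 62.78 N down at 2.6 m → arm 1.5 m, τ = 62.78 × 1.5 = 94.17 N·m clockwise.
Net load moment about support A = 1056 N·m clockwise.
Reaction R at support B is upward at 4.8 m, arm 3.7 m → moment R × 3.7 counterclockwise.
Balancing moments: R × 3.7 = 1056, giving R = 285 N.

R_B ≈ 285 N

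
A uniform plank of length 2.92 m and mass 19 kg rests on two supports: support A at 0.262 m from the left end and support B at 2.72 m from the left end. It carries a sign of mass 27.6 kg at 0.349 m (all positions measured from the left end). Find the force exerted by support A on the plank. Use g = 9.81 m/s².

R_A ≈ 357 N

Sum moments about support B (its reaction then has zero moment arm).
Beam weight: 19 × 9.81 = 186.4 N down at 1.46 m → arm 1.26 m, τ = 186.4 × 1.26 = 234.9 N·m counterclockwise.
Sign: 27.6 × 9.81 = 270.8 N down at 0.349 m → arm 2.371 m, τ = 270.8 × 2.371 = 642.1 N·m counterclockwise.
Net load moment about support B = 877 N·m counterclockwise.
Reaction R at support A is upward at 0.262 m, arm 2.458 m → moment R × 2.458 clockwise.
Setting net torque to zero: R × 2.458 = 877 → R = 357 N.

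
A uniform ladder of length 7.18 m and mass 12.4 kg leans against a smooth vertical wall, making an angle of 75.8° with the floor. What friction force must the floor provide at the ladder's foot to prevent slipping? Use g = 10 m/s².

f ≈ 15.7 N

Sum moments about the foot of the ladder (the floor normal and friction both act there and drop out).
Ladder weight 12.4×10 = 124 N acts at 3.59 m along the ladder; its horizontal arm is 3.59·cos75.8° = 0.8807 m → τ = 109.2 N·m clockwise.
Wall normal N acts horizontally at the top; its moment arm is the height L sinθ = 7.18·sin75.8° = 6.961 m, counterclockwise.
Setting net torque to zero: N × 6.961 = 109.2 → N = 15.7 N.
ΣFx = 0: friction at the foot balances the wall's push, so f = N_wall = 15.7 N.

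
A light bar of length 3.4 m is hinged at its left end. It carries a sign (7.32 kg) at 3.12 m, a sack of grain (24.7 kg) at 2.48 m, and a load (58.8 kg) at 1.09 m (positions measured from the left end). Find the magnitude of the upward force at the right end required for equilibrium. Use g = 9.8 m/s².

Take moments about the left end.
Sign: 7.32 × 9.8 = 71.74 N down at 3.12 m → arm 3.12 m, τ = 71.74 × 3.12 = 223.8 N·m clockwise.
Sack of grain: 24.7 × 9.8 = 242.1 N down at 2.48 m → arm 2.48 m, τ = 242.1 × 2.48 = 600.4 N·m clockwise.
Load: 58.8 × 9.8 = 576.2 N down at 1.09 m → arm 1.09 m, τ = 576.2 × 1.09 = 628.1 N·m clockwise.
Net moment of the loads = 1452 N·m clockwise.
The upward force F acts at the right end, arm 3.4 m, giving F × 3.4 counterclockwise.
Balancing moments: F × 3.4 = 1452, giving F = 1452 / 3.4 = 427 N.

F ≈ 427 N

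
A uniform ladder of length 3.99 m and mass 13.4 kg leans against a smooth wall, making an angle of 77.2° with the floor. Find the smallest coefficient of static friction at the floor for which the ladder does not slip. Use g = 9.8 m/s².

μ_min ≈ 0.114

Choose the foot of the ladder as the axis so the floor normal and friction both act there and drop out.
Ladder weight 13.4×9.8 = 131.3 N acts at 1.995 m along the ladder; its horizontal arm is 1.995·cos77.2° = 0.442 m → τ = 58.03 N·m clockwise.
Wall normal N acts horizontally at the top; its moment arm is the height L sinθ = 3.99·sin77.2° = 3.891 m, counterclockwise.
Setting net torque to zero: N × 3.891 = 58.03 → N = 14.91 N.
ΣFx = 0 ⇒ f = N_wall = 14.91 N. ΣFy = 0 ⇒ N_floor = 131.3 N.
μ_min = f / N_floor = 14.91 / 131.3 = 0.114.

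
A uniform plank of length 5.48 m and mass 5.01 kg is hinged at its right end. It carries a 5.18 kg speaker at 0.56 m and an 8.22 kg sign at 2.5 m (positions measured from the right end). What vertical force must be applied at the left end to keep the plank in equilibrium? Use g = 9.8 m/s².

Taking torques about the right end:
Beam weight: 5.01 × 9.8 = 49.1 N down at 2.74 m → arm 2.74 m, τ = 49.1 × 2.74 = 134.5 N·m counterclockwise.
Speaker: 5.18 × 9.8 = 50.76 N down at 0.56 m → arm 0.56 m, τ = 50.76 × 0.56 = 28.43 N·m counterclockwise.
Sign: 8.22 × 9.8 = 80.56 N down at 2.5 m → arm 2.5 m, τ = 80.56 × 2.5 = 201.4 N·m counterclockwise.
Net moment of the loads = 364.3 N·m counterclockwise.
The upward force F acts at the left end, arm 5.48 m, giving F × 5.48 clockwise.
Balancing moments: F × 5.48 = 364.3, giving F = 364.3 / 5.48 = 66.5 N.

F ≈ 66.5 N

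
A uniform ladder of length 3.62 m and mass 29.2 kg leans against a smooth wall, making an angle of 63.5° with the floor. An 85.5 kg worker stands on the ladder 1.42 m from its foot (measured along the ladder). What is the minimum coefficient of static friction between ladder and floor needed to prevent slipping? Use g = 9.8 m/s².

μ_min ≈ 0.209

Choose the foot of the ladder as the axis so the floor normal and friction both act there and drop out.
Ladder weight 29.2×9.8 = 286.2 N acts at 1.81 m along the ladder; its horizontal arm is 1.81·cos63.5° = 0.8076 m → τ = 231.1 N·m clockwise.
Worker: 85.5×9.8 = 837.9 N at 1.42 m → arm 0.6336 m → τ = 530.9 N·m clockwise.
Wall normal N acts horizontally at the top; its moment arm is the height L sinθ = 3.62·sin63.5° = 3.24 m, counterclockwise.
Setting net torque to zero: N × 3.24 = 762 → N = 235.2 N.
ΣFx = 0 ⇒ f = N_wall = 235.2 N. ΣFy = 0 ⇒ N_floor = 1124 N.
μ_min = f / N_floor = 235.2 / 1124 = 0.209.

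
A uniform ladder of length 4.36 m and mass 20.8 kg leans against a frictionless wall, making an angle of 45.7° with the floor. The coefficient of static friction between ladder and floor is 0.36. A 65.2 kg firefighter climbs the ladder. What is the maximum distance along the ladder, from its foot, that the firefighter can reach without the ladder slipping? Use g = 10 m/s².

Taking torques about the foot of the ladder:
Ladder weight 20.8×10 = 208 N acts at 2.18 m along the ladder; its horizontal arm is 2.18·cos45.7° = 1.523 m → τ = 316.8 N·m clockwise.
Firefighter weight 65.2×10 = 652 N at distance d → arm d·cos45.7° → τ = 652·d·0.6984 clockwise.
Wall normal N at the top has arm L sinθ = 3.12 m counterclockwise, so Στ = 0 gives N·3.12 = 316.8 + 455.4·d.
ΣFy = 0 ⇒ N_floor = 860 N, so the maximum friction is μ_s·N_floor = 0.36×860 = 309.6 N. ΣFx = 0 ⇒ N_wall = f, so at the slipping point N = 309.6 N.
Substituting: 309.6×3.12 = 316.8 + 455.4·d ⇒ d = (966 − 316.8) / 455.4 = 1.43 m.

d ≈ 1.43 m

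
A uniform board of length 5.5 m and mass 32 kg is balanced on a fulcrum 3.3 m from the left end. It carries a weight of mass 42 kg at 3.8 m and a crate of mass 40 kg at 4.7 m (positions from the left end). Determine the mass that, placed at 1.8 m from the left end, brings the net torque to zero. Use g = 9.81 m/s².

m ≈ 39.6 kg

Take moments about the fulcrum (at 3.3 m from the left end).
Beam weight: 32 × 9.81 = 313.9 N down at 2.75 m → arm 0.55 m, τ = 313.9 × 0.55 = 172.6 N·m counterclockwise.
Weight: 42 × 9.81 = 412 N down at 3.8 m → arm 0.5 m, τ = 412 × 0.5 = 206 N·m clockwise.
Crate: 40 × 9.81 = 392.4 N down at 4.7 m → arm 1.4 m, τ = 392.4 × 1.4 = 549.4 N·m clockwise.
Net moment of known loads = 582.8 N·m clockwise.
An unknown mass m at 1.8 m has arm 1.5 m; its moment is m·g·1.5 counterclockwise.
Balancing moments: m × 9.81 × 1.5 = 582.8, giving m = 582.8 / (9.81 × 1.5) = 39.6 kg.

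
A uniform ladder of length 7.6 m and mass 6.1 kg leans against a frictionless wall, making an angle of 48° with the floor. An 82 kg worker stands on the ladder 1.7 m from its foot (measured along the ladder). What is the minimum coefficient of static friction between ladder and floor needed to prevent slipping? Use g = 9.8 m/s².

Take moments about the foot of the ladder.
Ladder weight 6.1×9.8 = 59.78 N acts at 3.8 m along the ladder; its horizontal arm is 3.8·cos48° = 2.543 m → τ = 152 N·m clockwise.
Worker: 82×9.8 = 803.6 N at 1.7 m → arm 1.138 m → τ = 914.5 N·m clockwise.
Wall normal N acts horizontally at the top; its moment arm is the height L sinθ = 7.6·sin48° = 5.648 m, counterclockwise.
Στ = 0 ⇒ N × 5.648 = 1066 ⇒ N = 188.7 N.
ΣFx = 0 ⇒ f = N_wall = 188.7 N. ΣFy = 0 ⇒ N_floor = 863.4 N.
μ_min = f / N_floor = 188.7 / 863.4 = 0.219.

μ_min ≈ 0.219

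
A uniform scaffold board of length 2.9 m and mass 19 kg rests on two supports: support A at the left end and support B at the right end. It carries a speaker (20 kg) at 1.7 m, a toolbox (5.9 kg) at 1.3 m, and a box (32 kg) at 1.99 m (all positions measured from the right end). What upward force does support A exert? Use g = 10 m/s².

R_A ≈ 458 N

Choose support B as the axis so its reaction then has zero moment arm.
Beam weight: 19 × 10 = 190 N down at 1.45 m → arm 1.45 m, τ = 190 × 1.45 = 275.5 N·m counterclockwise.
Speaker: 20 × 10 = 200 N down at 1.7 m → arm 1.7 m, τ = 200 × 1.7 = 340 N·m counterclockwise.
Toolbox: 5.9 × 10 = 59 N down at 1.3 m → arm 1.3 m, τ = 59 × 1.3 = 76.7 N·m counterclockwise.
Box: 32 × 10 = 320 N down at 1.99 m → arm 1.99 m, τ = 320 × 1.99 = 636.8 N·m counterclockwise.
Net load moment about support B = 1329 N·m counterclockwise.
Reaction R at support A is upward at 2.9 m, arm 2.9 m → moment R × 2.9 clockwise.
Στ = 0 ⇒ R × 2.9 = 1329 ⇒ R = 458 N.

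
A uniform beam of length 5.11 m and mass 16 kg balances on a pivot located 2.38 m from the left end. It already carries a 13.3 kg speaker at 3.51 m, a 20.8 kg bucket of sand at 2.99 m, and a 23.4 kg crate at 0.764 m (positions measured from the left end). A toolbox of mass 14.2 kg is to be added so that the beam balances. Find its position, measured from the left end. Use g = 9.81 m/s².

x ≈ 2.89 m from the left end

Taking torques about the pivot (at 2.38 m from the left end):
Beam weight: 16 × 9.81 = 157 N down at 2.555 m → arm 0.175 m, τ = 157 × 0.175 = 27.47 N·m clockwise.
Speaker: 13.3 × 9.81 = 130.5 N down at 3.51 m → arm 1.13 m, τ = 130.5 × 1.13 = 147.5 N·m clockwise.
Bucket of sand: 20.8 × 9.81 = 204 N down at 2.99 m → arm 0.61 m, τ = 204 × 0.61 = 124.4 N·m clockwise.
Crate: 23.4 × 9.81 = 229.6 N down at 0.764 m → arm 1.616 m, τ = 229.6 × 1.616 = 371 N·m counterclockwise.
Net moment of existing loads = 71.63 N·m counterclockwise.
The toolbox weighs 14.2 × 9.81 = 139.3 N and must supply an equal clockwise moment, so its lever arm about the pivot is 71.63 / 139.3 = 0.514 m.
That puts it at 2.38 + 0.514 = 2.89 m from the left end.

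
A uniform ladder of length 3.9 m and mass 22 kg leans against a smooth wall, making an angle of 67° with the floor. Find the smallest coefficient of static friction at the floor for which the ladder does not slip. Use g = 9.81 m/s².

Choose the foot of the ladder as the axis so the floor normal and friction both act there and drop out.
Ladder weight 22×9.81 = 215.8 N acts at 1.95 m along the ladder; its horizontal arm is 1.95·cos67° = 0.7619 m → τ = 164.4 N·m clockwise.
Wall normal N acts horizontally at the top; its moment arm is the height L sinθ = 3.9·sin67° = 3.59 m, counterclockwise.
Balancing moments: N × 3.59 = 164.4, giving N = 45.79 N.
ΣFx = 0 ⇒ f = N_wall = 45.79 N. ΣFy = 0 ⇒ N_floor = 215.8 N.
μ_min = f / N_floor = 45.79 / 215.8 = 0.212.

μ_min ≈ 0.212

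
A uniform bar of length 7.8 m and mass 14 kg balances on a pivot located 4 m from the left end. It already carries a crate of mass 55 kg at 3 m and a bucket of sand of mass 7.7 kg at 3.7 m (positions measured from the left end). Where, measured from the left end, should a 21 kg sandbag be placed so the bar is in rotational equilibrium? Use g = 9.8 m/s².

Sum moments about the pivot (at 4 m from the left end) (the support reaction has zero arm there).
Beam weight: 14 × 9.8 = 137.2 N down at 3.9 m → arm 0.1 m, τ = 137.2 × 0.1 = 13.72 N·m counterclockwise.
Crate: 55 × 9.8 = 539 N down at 3 m → arm 1 m, τ = 539 × 1 = 539 N·m counterclockwise.
Bucket of sand: 7.7 × 9.8 = 75.46 N down at 3.7 m → arm 0.3 m, τ = 75.46 × 0.3 = 22.64 N·m counterclockwise.
Net moment of existing loads = 575.4 N·m counterclockwise.
The sandbag weighs 21 × 9.8 = 205.8 N and must supply an equal clockwise moment, so its lever arm about the pivot is 575.4 / 205.8 = 2.8 m.
That puts it at 4 + 2.8 = 6.8 m from the left end.

x ≈ 6.8 m from the left end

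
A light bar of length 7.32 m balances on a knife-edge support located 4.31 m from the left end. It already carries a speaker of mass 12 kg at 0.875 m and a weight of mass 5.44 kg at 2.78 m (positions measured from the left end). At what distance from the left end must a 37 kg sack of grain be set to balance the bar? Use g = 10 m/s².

About the knife-edge support (at 4.31 m from the left end):
Speaker: 12 × 10 = 120 N down at 0.875 m → arm 3.435 m, τ = 120 × 3.435 = 412.2 N·m counterclockwise.
Weight: 5.44 × 10 = 54.4 N down at 2.78 m → arm 1.53 m, τ = 54.4 × 1.53 = 83.23 N·m counterclockwise.
Net moment of existing loads = 495.4 N·m counterclockwise.
The sack of grain weighs 37 × 10 = 370 N and must supply an equal clockwise moment, so its lever arm about the knife-edge support is 495.4 / 370 = 1.34 m.
That puts it at 4.31 + 1.34 = 5.65 m from the left end.

x ≈ 5.65 m from the left end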